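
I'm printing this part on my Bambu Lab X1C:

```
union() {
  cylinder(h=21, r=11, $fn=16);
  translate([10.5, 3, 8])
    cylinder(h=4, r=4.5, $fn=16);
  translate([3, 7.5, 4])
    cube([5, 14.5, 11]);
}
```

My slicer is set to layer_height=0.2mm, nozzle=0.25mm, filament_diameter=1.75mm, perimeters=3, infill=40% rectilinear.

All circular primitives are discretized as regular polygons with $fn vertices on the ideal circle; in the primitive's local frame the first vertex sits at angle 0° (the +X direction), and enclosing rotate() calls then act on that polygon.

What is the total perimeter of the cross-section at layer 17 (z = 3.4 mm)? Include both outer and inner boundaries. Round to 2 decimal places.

68.67 mm

At z = 3.4 mm: the cylinder: section is a regular 16-gon, circumradius r=11 (perimeter = 2·16·11.000·sin(180°/16) = 68.67 mm); the cylinder at (10.5, 3) is not intersected at this z (z outside [8, 12]); the cube at (3, 7.5) is absent (z outside [4, 15]); Merging all regions: only the r=11 cylinder is present, so the union is just that shape — boundary = 68.67 mm. Overall, the cross-section is a single solid region. Total boundary length (outer) = 68.67 mm.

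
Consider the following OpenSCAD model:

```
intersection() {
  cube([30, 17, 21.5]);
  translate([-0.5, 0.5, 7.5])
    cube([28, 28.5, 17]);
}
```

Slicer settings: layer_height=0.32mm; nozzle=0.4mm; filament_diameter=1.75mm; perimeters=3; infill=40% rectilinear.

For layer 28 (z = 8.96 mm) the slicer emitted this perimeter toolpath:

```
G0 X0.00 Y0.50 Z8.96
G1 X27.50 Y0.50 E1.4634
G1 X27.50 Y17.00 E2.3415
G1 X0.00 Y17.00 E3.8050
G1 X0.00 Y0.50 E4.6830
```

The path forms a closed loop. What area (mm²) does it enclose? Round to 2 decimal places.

453.75 mm²

Apply the shoelace formula to the sequence of (X, Y) vertices; enclosed area = 453.75 mm².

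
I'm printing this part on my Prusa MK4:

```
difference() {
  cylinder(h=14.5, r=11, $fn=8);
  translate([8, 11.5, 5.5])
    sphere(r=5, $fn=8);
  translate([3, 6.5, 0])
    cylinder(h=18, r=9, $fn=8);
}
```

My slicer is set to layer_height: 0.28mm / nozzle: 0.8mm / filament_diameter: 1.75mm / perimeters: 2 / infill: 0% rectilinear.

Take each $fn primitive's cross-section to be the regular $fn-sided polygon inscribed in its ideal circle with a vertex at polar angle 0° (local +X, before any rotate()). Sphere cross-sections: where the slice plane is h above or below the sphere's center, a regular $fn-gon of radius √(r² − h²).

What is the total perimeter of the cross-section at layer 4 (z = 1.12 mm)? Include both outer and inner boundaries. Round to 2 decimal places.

At z = 1.12 mm: the r=11 cylinder gives a regular 8-gon of circumradius 11 (constant along its height) (perimeter = 2·8·11.000·sin(180°/8) = 67.35 mm); the r=5 sphere at (8, 11.5) contributes a regular 8-gon of circumradius √(5²−4.38²) = 2.412 (perimeter = 2·8·2.412·sin(180°/8) = 14.77 mm); the cylinder at (3, 6.5): section is a regular 8-gon, circumradius r=9 (perimeter = 2·8·9.000·sin(180°/8) = 55.11 mm); Subtracting the remaining from the first: starting from the r=11 cylinder, the r=5 sphere at (8, 11.5) misses the remaining region (no effect); the r=9 cylinder at (3, 6.5) partially overlaps it — only the 147.66 mm² overlap (of its 229.10 mm²) is removed, clipping the outline — boundary = 72.68 mm. Overall, the cross-section is a single solid region. Total boundary length (outer) = 72.68 mm.

72.68 mm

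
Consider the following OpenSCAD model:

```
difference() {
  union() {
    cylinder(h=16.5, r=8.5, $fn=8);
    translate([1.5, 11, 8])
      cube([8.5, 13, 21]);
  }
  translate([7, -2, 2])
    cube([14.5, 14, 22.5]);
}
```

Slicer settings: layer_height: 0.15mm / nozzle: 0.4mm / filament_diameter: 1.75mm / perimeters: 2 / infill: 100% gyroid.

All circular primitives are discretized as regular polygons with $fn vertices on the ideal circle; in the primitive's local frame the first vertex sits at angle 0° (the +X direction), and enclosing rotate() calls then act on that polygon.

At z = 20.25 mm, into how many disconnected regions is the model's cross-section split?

At z = 20.25 mm: the cylinder is absent (z outside [0, 16.5]); the cube at (1.5, 11) is present — its section is the full 8.5×13 rectangle; Combining (union): only the 8.5×13 cube at (1.5, 11) is present, so the union is just that shape — 1 connected region; the cube at (7, -2) (footprint 14.5×14) is included at this height; Taking the first minus the rest: starting from that combined region, the 14.5×14 cube at (7, -2) partially overlaps it — only the 3.00 mm² overlap (of its 203.00 mm²) is removed, clipping the outline — 1 connected region. The result has 1 disconnected region.

1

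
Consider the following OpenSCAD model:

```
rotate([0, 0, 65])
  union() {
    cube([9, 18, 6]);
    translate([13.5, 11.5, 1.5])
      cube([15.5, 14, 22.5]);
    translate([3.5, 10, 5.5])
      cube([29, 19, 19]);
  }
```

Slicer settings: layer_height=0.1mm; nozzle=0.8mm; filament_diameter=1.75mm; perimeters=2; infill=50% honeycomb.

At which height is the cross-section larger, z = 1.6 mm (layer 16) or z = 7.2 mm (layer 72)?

layer 72 (z = 7.2 mm)

Layer 16 (z = 1.6): the cube (footprint 9×18) is included at this height (area 162.00 mm²); the cube at (13.5, 11.5) is present — its section is the full 15.5×14 rectangle (area 217.00 mm²); the cube at (3.5, 10) is absent (z outside [5.5, 24.5]); Combining (union): the 2 present regions are separate (no shared area or edge), so areas and boundary lengths simply add and each stays a separate island — area = 379.00 mm²; (rotated 65° about Z; rotation is an isometry so areas/perimeters/island counts are preserved). So its area = 379.00 mm². Layer 72 (z = 7.2): the cube does not reach this height (z outside [0, 6]); the 15.5×14 cube at (13.5, 11.5) contributes its full rectangle (area 217.00 mm²); the cube at (3.5, 10) is present — its section is the full 29×19 rectangle (area 551.00 mm²); Merging all regions: the 15.5×14 cube at (13.5, 11.5) lies entirely inside the 29×19 cube at (3.5, 10), so the union is just the 29×19 cube at (3.5, 10) — area = 551.00 mm²; (rotated 65° about Z; rotation is an isometry so areas/perimeters/island counts are preserved). So its area = 551.00 mm². Layer 72 is larger (551.00 vs 379.00 mm²).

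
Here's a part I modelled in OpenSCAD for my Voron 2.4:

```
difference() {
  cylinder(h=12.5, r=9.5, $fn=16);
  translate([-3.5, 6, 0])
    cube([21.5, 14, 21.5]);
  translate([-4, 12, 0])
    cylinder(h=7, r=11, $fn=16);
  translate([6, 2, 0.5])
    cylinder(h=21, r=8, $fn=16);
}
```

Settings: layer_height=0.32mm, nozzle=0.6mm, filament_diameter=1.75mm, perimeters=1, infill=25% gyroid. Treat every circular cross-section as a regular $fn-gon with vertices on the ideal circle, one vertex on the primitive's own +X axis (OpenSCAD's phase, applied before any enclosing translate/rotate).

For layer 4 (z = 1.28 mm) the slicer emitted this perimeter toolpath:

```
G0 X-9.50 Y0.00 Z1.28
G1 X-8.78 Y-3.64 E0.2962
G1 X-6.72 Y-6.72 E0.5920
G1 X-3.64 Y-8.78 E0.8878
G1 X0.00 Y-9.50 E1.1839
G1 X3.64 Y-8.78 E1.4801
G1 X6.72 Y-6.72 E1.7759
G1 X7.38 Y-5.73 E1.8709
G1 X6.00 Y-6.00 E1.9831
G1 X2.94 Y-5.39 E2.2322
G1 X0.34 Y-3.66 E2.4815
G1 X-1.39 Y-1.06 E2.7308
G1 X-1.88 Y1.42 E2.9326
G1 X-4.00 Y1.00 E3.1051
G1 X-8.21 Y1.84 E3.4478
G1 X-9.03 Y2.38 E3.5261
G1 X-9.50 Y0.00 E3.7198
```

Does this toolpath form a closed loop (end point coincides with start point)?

Start point (G0): (-9.50, 0.00). End point (last G1): the path returns to the start — closed.

yes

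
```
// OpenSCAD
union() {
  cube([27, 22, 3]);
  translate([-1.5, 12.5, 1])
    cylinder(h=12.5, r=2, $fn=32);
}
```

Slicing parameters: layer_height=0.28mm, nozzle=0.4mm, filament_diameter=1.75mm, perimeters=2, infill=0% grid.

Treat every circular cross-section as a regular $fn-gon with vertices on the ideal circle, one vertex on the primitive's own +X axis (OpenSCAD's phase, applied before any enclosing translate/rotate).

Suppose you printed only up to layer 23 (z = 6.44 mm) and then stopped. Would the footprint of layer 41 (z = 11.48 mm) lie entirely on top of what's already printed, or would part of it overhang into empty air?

Compare the two slices. At z = 6.44: the cube is not intersected at this z (z outside [0, 3]); the r=2 cylinder at (-1.5, 12.5) gives a regular 32-gon of circumradius 2 (constant along its height) (area = (32/2)·2.000²·sin(360°/32) = 12.49 mm²); Merging all regions: only the r=2 cylinder at (-1.5, 12.5) is present, so the union is just that shape — area = 12.49 mm². At z = 11.48: the cube is not intersected at this z (z outside [0, 3]); the cylinder at (-1.5, 12.5): section is a regular 32-gon, circumradius r=2 (area = (32/2)·2.000²·sin(360°/32) = 12.49 mm²); Combining (union): only the r=2 cylinder at (-1.5, 12.5) is present, so the union is just that shape — area = 12.49 mm². Checking containment: the cross-section at z = 11.48 is a subset of the cross-section at z = 6.44.

entirely on top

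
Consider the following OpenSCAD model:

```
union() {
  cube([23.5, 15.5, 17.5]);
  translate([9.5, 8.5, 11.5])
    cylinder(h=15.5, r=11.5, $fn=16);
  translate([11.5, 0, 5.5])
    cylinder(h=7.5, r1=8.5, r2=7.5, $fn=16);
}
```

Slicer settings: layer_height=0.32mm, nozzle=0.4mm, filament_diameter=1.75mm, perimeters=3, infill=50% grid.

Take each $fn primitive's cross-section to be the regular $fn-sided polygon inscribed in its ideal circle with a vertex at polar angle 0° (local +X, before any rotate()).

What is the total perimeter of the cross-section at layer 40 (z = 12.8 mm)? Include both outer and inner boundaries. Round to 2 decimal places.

89.37 mm

At z = 12.8 mm: the cube (footprint 23.5×15.5) is included at this height (perimeter 78.00 mm); the r=11.5 cylinder at (9.5, 8.5) contributes a regular 16-gon of circumradius 11.5 (perimeter = 2·16·11.500·sin(180°/16) = 71.79 mm); the cone at (11.5, 0) (r1=8.5→r2=7.5) has section circumradius 7.527 here — a regular 16-gon (perimeter = 2·16·7.527·sin(180°/16) = 46.99 mm); Taking the union: the regions partially overlap (shared area 419.97 mm²), so the edge portions inside another operand are dropped and the merged outline is re-measured after clipping — boundary = 89.37 mm. Overall, the cross-section is a single solid region. Total boundary length (outer) = 89.37 mm.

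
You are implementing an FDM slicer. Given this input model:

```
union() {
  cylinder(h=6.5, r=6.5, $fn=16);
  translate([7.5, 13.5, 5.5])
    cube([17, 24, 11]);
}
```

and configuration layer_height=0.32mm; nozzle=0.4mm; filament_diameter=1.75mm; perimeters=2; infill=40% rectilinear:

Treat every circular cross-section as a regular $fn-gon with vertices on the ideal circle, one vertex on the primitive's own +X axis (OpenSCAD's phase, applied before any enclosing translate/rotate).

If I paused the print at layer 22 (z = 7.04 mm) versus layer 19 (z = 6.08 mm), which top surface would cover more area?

layer 19 (z = 6.08 mm)

Layer 22 (z = 7.04): the cylinder is not intersected at this z (z outside [0, 6.5]); the cube at (7.5, 13.5) (footprint 17×24) is included at this height (area 408.00 mm²); Combining (union): only the 17×24 cube at (7.5, 13.5) is present, so the union is just that shape — area = 408.00 mm². So its area = 408.00 mm². Layer 19 (z = 6.08): the r=6.5 cylinder contributes a regular 16-gon of circumradius 6.5 (area = (16/2)·6.500²·sin(360°/16) = 129.35 mm²); the cube at (7.5, 13.5) is present — its section is the full 17×24 rectangle (area 408.00 mm²); Merging all regions: the 2 present regions are separate (no shared area or edge), so areas and boundary lengths simply add and each stays a separate island — area = 537.35 mm². So its area = 537.35 mm². Layer 19 is larger (537.35 vs 408.00 mm²).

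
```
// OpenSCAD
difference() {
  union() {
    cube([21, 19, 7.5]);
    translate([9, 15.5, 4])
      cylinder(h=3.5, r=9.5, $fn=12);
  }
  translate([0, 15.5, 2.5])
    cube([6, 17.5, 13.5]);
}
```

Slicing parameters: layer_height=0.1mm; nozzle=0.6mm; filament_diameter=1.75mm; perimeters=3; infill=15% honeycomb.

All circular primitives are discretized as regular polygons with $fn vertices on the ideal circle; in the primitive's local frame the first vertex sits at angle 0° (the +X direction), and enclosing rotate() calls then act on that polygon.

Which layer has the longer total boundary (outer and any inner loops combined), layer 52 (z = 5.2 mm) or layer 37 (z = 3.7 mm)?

Layer 52 (z = 5.2): the cube (footprint 21×19) is included at this height (perimeter 80.00 mm); the cylinder at (9, 15.5): section is a regular 12-gon, circumradius r=9.5 (perimeter = 2·12·9.500·sin(180°/12) = 59.01 mm); Combining (union): the regions partially overlap (shared area 197.66 mm²), so the edge portions inside another operand are dropped and the merged outline is re-measured after clipping — boundary = 85.27 mm; the cube at (0, 15.5) is present — its section is the full 6×17.5 rectangle (perimeter 47.00 mm); Taking the first minus the rest: starting from that combined region, the 6×17.5 cube at (0, 15.5) partially overlaps it — only the 40.28 mm² overlap (of its 105.00 mm²) is removed, clipping the outline — boundary = 91.73 mm. So its perimeter = 91.73 mm. Layer 37 (z = 3.7): the cube is present — its section is the full 21×19 rectangle (perimeter 80.00 mm); the cylinder at (9, 15.5) is absent (z outside [4, 7.5]); Merging all regions: only the 21×19 cube is present, so the union is just that shape — boundary = 80.00 mm; the 6×17.5 cube at (0, 15.5) contributes its full rectangle (perimeter 47.00 mm); Taking the first minus the rest: starting from that combined region, the 6×17.5 cube at (0, 15.5) partially overlaps it — only the 21.00 mm² overlap (of its 105.00 mm²) is removed, clipping the outline — boundary = 80.00 mm. So its perimeter = 80.00 mm. Layer 52 is larger (91.73 vs 80.00 mm).

layer 52 (z = 5.2 mm)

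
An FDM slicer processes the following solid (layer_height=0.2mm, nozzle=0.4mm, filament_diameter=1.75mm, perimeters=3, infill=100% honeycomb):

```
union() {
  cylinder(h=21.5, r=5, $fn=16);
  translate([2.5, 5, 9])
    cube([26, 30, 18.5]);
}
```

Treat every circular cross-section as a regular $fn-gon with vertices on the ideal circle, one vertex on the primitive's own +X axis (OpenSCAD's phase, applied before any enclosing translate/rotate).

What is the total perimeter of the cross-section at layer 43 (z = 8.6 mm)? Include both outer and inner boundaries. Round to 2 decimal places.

31.21 mm

At z = 8.6 mm: the cylinder: section is a regular 16-gon, circumradius r=5 (perimeter = 2·16·5.000·sin(180°/16) = 31.21 mm); the cube at (2.5, 5) is not intersected at this z (z outside [9, 27.5]); Merging all regions: only the r=5 cylinder is present, so the union is just that shape — boundary = 31.21 mm. Overall, the cross-section is a single solid region. Total boundary length (outer) = 31.21 mm.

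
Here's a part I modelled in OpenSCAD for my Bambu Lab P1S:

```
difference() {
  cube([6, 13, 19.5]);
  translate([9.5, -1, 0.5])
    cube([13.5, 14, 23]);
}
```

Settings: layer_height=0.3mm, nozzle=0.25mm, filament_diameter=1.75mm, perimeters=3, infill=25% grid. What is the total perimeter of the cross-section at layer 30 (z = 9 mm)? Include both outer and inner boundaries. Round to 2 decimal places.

38.00 mm

At z = 9 mm: the cube is present — its section is the full 6×13 rectangle (perimeter 38.00 mm); the cube at (9.5, -1) is present — its section is the full 13.5×14 rectangle (perimeter 55.00 mm); Subtracting the remaining from the first: starting from the 6×13 cube, the 13.5×14 cube at (9.5, -1) misses the remaining region (no effect) — boundary = 38.00 mm. Overall, the cross-section is a single solid region. Total boundary length (outer) = 38.00 mm.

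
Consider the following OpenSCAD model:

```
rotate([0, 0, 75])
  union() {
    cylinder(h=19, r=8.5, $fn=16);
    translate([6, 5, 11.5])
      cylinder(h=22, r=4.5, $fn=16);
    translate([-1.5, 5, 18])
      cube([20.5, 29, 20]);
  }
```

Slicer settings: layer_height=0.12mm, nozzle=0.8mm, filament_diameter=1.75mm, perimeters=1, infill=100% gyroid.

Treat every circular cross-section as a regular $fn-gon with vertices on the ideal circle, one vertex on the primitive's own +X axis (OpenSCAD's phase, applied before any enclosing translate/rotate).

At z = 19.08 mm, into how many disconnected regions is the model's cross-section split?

1

At z = 19.08 mm: the cylinder does not reach this height (z outside [0, 19]); the r=4.5 cylinder at (6, 5) contributes a regular 16-gon of circumradius 4.5; the 20.5×29 cube at (-1.5, 5) contributes its full rectangle; Combining (union): the regions partially overlap (shared area 31.00 mm²), so overlapping operands fuse into one piece — 1 connected region; (rotated 75° about Z; rotation is an isometry so areas/perimeters/island counts are preserved). The result has 1 disconnected region.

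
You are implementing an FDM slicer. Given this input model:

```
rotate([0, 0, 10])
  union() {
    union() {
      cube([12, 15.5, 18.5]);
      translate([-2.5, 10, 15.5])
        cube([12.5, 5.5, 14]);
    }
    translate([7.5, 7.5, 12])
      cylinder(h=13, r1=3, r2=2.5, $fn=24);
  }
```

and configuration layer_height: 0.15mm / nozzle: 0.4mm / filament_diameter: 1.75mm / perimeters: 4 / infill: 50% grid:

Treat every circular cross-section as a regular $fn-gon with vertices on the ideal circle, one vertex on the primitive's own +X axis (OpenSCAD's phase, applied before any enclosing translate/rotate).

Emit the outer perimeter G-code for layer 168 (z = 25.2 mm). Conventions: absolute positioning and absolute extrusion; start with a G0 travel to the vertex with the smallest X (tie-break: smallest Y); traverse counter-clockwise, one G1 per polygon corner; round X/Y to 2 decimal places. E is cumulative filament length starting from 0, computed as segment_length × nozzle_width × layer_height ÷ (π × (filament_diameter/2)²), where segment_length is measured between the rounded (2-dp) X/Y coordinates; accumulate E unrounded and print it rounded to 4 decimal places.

At z = 25.2 mm: the cube does not reach this height (z outside [0, 18.5]); the 12.5×5.5 cube at (-2.5, 10) contributes its full rectangle; Merging all regions: only the 12.5×5.5 cube at (-2.5, 10) is present, so the union is just that shape — 1 connected region; the cone at (7.5, 7.5) does not reach this height (z outside [12, 25]); Merging all regions: only the result so far is present, so the union is just that shape — 1 connected region; (whole slice rotated 10° about Z — lengths, areas and connectivity unchanged). The outline is a single polygon with 4 vertices. Extrusion per mm of travel: 0.4 × 0.15 / (π × 0.875²) = 0.024945. Accumulating E over each segment gives final E = 0.8981.

G0 X-5.15 Y14.83 Z25.20
G1 X-4.20 Y9.41 E0.1373
G1 X8.11 Y11.58 E0.4491
G1 X7.16 Y17.00 E0.5863
G1 X-5.15 Y14.83 E0.8981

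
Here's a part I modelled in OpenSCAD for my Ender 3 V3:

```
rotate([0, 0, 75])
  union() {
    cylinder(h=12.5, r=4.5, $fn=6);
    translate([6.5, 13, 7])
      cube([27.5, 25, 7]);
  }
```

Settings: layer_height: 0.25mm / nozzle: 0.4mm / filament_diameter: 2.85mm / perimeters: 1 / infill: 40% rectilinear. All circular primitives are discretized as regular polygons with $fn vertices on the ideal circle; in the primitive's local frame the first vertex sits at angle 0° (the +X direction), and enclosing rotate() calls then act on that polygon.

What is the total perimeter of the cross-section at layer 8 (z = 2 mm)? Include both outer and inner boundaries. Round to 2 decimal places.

27.00 mm

At z = 2 mm: the cylinder: section is a regular 6-gon, circumradius r=4.5 (perimeter = 2·6·4.500·sin(180°/6) = 27.00 mm); the cube at (6.5, 13) is absent (z outside [7, 14]); Merging all regions: only the r=4.5 cylinder is present, so the union is just that shape — boundary = 27.00 mm; (whole slice rotated 75° about Z — lengths, areas and connectivity unchanged). Overall, the cross-section is a single solid region. Total boundary length (outer) = 27.00 mm.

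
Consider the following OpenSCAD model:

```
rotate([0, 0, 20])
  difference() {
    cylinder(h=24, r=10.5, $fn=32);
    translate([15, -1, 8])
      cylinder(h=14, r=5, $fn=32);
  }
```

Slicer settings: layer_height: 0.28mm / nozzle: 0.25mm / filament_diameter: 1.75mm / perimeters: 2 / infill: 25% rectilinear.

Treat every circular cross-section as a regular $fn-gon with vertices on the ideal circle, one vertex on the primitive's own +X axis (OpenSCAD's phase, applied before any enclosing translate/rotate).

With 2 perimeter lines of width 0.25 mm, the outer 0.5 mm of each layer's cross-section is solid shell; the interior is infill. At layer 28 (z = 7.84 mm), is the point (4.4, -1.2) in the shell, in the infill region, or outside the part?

At z = 7.84 mm: the r=10.5 cylinder gives a regular 32-gon of circumradius 10.5 (constant along its height); the cylinder at (15, -1) is not intersected at this z (z outside [8, 22]); After the difference (first − rest): none of the subtracted shapes is present at this height, so the r=10.5 cylinder is unchanged — 1 connected region; (whole slice rotated 20° about Z — lengths, areas and connectivity unchanged). Overall, the cross-section is a single solid region. Undo the 20° rotation: the query point maps to (3.724, -2.633) in the un-rotated model frame. The nearest boundary edge runs (7.42, -7.42)→(8.73, -5.83); distance from the point to it = 5.90 mm. The point is inside the cross-section and 5.90 mm from the nearest boundary — more than the 0.5 mm shell width (2 × 0.25), so it's in the infill interior.

infill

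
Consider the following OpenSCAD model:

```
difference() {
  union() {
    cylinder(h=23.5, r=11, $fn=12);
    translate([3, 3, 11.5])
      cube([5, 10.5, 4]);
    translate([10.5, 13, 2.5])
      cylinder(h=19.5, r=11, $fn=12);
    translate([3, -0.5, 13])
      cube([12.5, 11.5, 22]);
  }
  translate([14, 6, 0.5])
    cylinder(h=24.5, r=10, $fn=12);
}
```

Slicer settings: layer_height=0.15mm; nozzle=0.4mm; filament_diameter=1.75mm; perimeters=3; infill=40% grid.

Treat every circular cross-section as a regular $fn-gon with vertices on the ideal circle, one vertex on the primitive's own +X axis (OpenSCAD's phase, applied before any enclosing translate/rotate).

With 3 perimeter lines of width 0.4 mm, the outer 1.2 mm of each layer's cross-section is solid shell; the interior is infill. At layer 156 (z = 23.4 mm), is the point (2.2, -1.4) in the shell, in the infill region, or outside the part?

infill

At z = 23.4 mm: the r=11 cylinder contributes a regular 12-gon of circumradius 11; the cube at (3, 3) is absent (z outside [11.5, 15.5]); the cylinder at (10.5, 13) is absent (z outside [2.5, 22]); the cube at (3, -0.5) (footprint 12.5×11.5) is included at this height; Taking the union: the regions partially overlap (shared area 62.92 mm²), so overlapping operands fuse into one piece — 1 connected region; the r=10 cylinder at (14, 6) contributes a regular 12-gon of circumradius 10; Subtracting the remaining from the first: starting from the result so far, the r=10 cylinder at (14, 6) partially overlaps it — only the 128.36 mm² overlap (of its 300.00 mm²) is removed, clipping the outline — 1 connected region. Overall, the cross-section is a single solid region. The nearest boundary edge runs (4.00, 6.00)→(5.34, 1.00); distance from the point to it = 3.95 mm. The point is inside the cross-section and 3.95 mm from the nearest boundary — more than the 1.2 mm shell width (3 × 0.4), so it's in the infill interior.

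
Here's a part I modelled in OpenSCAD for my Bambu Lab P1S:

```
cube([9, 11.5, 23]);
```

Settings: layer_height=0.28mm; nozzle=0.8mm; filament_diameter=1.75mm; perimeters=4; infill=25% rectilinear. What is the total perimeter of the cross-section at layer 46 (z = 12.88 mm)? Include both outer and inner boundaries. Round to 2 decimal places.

At z = 12.88 mm: the cube (footprint 9×11.5) is included at this height (perimeter 41.00 mm). Overall, the cross-section is a single solid region. Total boundary length (outer) = 41.00 mm.

41.00 mm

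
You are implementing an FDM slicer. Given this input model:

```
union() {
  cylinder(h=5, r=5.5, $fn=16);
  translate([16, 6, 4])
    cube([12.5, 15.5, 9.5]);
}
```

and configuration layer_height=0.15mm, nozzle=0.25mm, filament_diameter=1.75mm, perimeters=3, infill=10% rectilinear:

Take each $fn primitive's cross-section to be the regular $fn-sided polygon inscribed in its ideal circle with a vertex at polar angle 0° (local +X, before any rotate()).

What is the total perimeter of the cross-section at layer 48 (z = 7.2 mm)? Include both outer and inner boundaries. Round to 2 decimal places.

At z = 7.2 mm: the cylinder is absent (z outside [0, 5]); the cube at (16, 6) is present — its section is the full 12.5×15.5 rectangle (perimeter 56.00 mm); Merging all regions: only the 12.5×15.5 cube at (16, 6) is present, so the union is just that shape — boundary = 56.00 mm. Overall, the cross-section is a single solid region. Total boundary length (outer) = 56.00 mm.

56.00 mm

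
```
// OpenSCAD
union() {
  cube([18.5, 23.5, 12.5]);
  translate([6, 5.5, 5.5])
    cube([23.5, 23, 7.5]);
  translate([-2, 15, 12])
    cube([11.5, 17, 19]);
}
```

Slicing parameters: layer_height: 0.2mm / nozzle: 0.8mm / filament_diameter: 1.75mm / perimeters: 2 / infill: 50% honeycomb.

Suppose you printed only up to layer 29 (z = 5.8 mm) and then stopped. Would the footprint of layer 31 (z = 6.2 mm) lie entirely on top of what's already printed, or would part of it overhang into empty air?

entirely on top

Compare the two slices. At z = 5.8: the 18.5×23.5 cube contributes its full rectangle (area 434.75 mm²); the cube at (6, 5.5) (footprint 23.5×23) is included at this height (area 540.50 mm²); the cube at (-2, 15) is absent (z outside [12, 31]); Combining (union): the regions partially overlap — summed areas 975.25 mm² minus the doubly-counted overlap 225.00 mm² gives 750.25 mm² — area = 750.25 mm². At z = 6.2: the 18.5×23.5 cube contributes its full rectangle (area 434.75 mm²); the 23.5×23 cube at (6, 5.5) contributes its full rectangle (area 540.50 mm²); the cube at (-2, 15) is absent (z outside [12, 31]); Merging all regions: the regions partially overlap — summed areas 975.25 mm² minus the doubly-counted overlap 225.00 mm² gives 750.25 mm² — area = 750.25 mm². Checking containment: the cross-section at z = 6.2 is a subset of the cross-section at z = 5.8.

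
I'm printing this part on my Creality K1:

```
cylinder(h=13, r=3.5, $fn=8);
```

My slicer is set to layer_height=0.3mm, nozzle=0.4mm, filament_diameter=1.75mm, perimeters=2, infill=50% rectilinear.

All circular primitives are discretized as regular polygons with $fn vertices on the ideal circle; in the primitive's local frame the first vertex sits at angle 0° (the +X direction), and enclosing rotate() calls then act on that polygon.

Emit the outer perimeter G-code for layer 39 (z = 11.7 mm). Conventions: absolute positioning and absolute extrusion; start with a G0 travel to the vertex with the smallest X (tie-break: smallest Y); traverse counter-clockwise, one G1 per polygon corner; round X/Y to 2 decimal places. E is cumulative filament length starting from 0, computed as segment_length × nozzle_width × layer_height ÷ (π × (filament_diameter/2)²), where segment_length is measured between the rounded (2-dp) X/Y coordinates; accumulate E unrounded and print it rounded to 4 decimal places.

At z = 11.7 mm: the r=3.5 cylinder contributes a regular 8-gon of circumradius 3.5. The outline is a single polygon with 8 vertices. Extrusion per mm of travel: 0.4 × 0.3 / (π × 0.875²) = 0.049890. Accumulating E over each segment gives final E = 1.0681.

G0 X-3.50 Y0.00 Z11.70
G1 X-2.47 Y-2.47 E0.1335
G1 X0.00 Y-3.50 E0.2670
G1 X2.47 Y-2.47 E0.4005
G1 X3.50 Y0.00 E0.5341
G1 X2.47 Y2.47 E0.6676
G1 X0.00 Y3.50 E0.8011
G1 X-2.47 Y2.47 E0.9346
G1 X-3.50 Y0.00 E1.0681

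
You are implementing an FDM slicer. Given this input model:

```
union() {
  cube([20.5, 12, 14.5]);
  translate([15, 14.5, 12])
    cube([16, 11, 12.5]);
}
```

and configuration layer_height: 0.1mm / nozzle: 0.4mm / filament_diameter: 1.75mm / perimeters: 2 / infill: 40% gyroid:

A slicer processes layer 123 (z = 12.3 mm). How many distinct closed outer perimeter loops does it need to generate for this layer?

2

At z = 12.3 mm: the cube (footprint 20.5×12) is included at this height; the 16×11 cube at (15, 14.5) contributes its full rectangle; Taking the union: the 2 present regions are separate (no shared area or edge), so areas and boundary lengths simply add and each stays a separate island — 2 connected regions. The result has 2 disconnected regions.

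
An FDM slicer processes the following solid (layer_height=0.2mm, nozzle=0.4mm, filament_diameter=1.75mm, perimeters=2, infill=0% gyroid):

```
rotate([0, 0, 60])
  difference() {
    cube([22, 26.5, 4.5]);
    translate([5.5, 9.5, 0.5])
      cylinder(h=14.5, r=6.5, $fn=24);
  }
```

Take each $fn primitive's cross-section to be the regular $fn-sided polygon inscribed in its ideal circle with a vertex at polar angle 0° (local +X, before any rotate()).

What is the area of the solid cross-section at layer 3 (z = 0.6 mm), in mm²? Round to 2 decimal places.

At z = 0.6 mm: the 22×26.5 cube contributes its full rectangle (area 583.00 mm²); the r=6.5 cylinder at (5.5, 9.5) contributes a regular 24-gon of circumradius 6.5 (area = (24/2)·6.500²·sin(360°/24) = 131.22 mm²); Subtracting the remaining from the first: starting from the 22×26.5 cube (583.00 mm²), the r=6.5 cylinder at (5.5, 9.5) partially overlaps it — only the 126.78 mm² overlap (of its 131.22 mm²) is removed, clipping the outline — area = 456.22 mm²; (whole slice rotated 60° about Z — lengths, areas and connectivity unchanged). Overall, the cross-section is a single solid region. Net area = 456.22 mm².

456.22 mm²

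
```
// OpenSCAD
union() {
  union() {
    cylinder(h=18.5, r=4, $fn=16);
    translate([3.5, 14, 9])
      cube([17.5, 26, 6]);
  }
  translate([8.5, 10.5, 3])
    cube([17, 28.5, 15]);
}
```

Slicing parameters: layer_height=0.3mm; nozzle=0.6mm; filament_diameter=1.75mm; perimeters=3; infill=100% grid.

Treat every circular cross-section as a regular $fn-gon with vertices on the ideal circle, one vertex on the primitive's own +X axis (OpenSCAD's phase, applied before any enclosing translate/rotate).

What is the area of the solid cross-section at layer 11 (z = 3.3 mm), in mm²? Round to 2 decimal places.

533.48 mm²

At z = 3.3 mm: the r=4 cylinder contributes a regular 16-gon of circumradius 4 (area = (16/2)·4.000²·sin(360°/16) = 48.98 mm²); the cube at (3.5, 14) is absent (z outside [9, 15]); Taking the union: only the r=4 cylinder is present, so the union is just that shape — area = 48.98 mm²; the cube at (8.5, 10.5) (footprint 17×28.5) is included at this height (area 484.50 mm²); Combining (union): the 2 present regions are separate (no shared area or edge), so areas and boundary lengths simply add and each stays a separate island — area = 533.48 mm². Overall, the cross-section has 2 separate islands. Net area = 533.48 mm².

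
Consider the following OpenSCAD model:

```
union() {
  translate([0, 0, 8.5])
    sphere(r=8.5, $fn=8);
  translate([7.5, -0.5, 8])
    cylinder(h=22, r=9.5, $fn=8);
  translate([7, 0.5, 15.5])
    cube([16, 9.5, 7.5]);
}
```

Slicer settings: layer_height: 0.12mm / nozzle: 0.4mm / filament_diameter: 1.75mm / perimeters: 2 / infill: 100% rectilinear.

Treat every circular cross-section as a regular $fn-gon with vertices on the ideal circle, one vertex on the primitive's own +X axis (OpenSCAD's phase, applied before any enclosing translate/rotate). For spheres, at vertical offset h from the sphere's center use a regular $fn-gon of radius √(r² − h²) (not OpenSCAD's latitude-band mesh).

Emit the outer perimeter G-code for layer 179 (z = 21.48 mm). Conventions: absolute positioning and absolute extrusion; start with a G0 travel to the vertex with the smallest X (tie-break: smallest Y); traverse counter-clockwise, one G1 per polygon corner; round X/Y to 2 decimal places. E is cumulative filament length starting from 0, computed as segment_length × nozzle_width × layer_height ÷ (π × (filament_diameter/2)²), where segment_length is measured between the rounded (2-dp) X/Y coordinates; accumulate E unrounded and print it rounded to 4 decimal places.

G0 X-2.00 Y-0.50 Z21.48
G1 X0.78 Y-7.22 E0.1451
G1 X7.50 Y-10.00 E0.2903
G1 X14.22 Y-7.22 E0.4354
G1 X17.00 Y-0.50 E0.5805
G1 X16.59 Y0.50 E0.6021
G1 X23.00 Y0.50 E0.7300
G1 X23.00 Y10.00 E0.9196
G1 X7.00 Y10.00 E1.2389
G1 X7.00 Y8.79 E1.2630
G1 X0.78 Y6.22 E1.3973
G1 X-2.00 Y-0.50 E1.5425

At z = 21.48 mm: the sphere does not reach this height (|z−center|=12.980 > r=8.5); the r=9.5 cylinder at (7.5, -0.5) gives a regular 8-gon of circumradius 9.5 (constant along its height); the cube at (7, 0.5) is present — its section is the full 16×9.5 rectangle; Merging all regions: the regions partially overlap (shared area 58.72 mm²), so overlapping operands fuse into one piece — 1 connected region. The outline is a single polygon with 11 vertices. Extrusion per mm of travel: 0.4 × 0.12 / (π × 0.875²) = 0.019956. Accumulating E over each segment gives final E = 1.5425.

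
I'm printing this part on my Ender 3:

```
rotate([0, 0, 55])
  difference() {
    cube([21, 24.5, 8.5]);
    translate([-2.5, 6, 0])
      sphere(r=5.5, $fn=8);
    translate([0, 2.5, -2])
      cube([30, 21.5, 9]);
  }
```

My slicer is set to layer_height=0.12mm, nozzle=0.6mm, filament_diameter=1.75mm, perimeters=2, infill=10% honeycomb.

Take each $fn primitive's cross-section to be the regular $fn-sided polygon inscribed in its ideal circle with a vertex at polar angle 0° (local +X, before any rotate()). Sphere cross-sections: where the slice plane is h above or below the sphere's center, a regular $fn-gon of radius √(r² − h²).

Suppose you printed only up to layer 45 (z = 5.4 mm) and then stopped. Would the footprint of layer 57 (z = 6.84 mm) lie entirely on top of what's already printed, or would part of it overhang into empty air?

Compare the two slices. At z = 5.4: the 21×24.5 cube contributes its full rectangle (area 514.50 mm²); the r=5.5 sphere at (-2.5, 6) slices to a regular 8-gon of circumradius 1.044 (√(r²−h²) with h=5.4 from center) (area = (8/2)·1.044²·sin(360°/8) = 3.08 mm²); the cube at (0, 2.5) is present — its section is the full 30×21.5 rectangle (area 645.00 mm²); Subtracting the remaining from the first: starting from the 21×24.5 cube (514.50 mm²), the r=5.5 sphere at (-2.5, 6) misses the remaining region (no effect); the 30×21.5 cube at (0, 2.5) partially overlaps it — only the 451.50 mm² overlap (of its 645.00 mm²) is removed, clipping the outline — area = 63.00 mm²; (rotated 55° about Z; rotation is an isometry so areas/perimeters/island counts are preserved). At z = 6.84: the cube is present — its section is the full 21×24.5 rectangle (area 514.50 mm²); the sphere at (-2.5, 6) is absent (|z−center|=6.840 > r=5.5); the cube at (0, 2.5) (footprint 30×21.5) is included at this height (area 645.00 mm²); After the difference (first − rest): starting from the 21×24.5 cube (514.50 mm²), the 30×21.5 cube at (0, 2.5) partially overlaps it — only the 451.50 mm² overlap (of its 645.00 mm²) is removed, clipping the outline — area = 63.00 mm²; (rotated 55° about Z; rotation is an isometry so areas/perimeters/island counts are preserved). Checking containment: the cross-section at z = 6.84 is a subset of the cross-section at z = 5.4.

entirely on top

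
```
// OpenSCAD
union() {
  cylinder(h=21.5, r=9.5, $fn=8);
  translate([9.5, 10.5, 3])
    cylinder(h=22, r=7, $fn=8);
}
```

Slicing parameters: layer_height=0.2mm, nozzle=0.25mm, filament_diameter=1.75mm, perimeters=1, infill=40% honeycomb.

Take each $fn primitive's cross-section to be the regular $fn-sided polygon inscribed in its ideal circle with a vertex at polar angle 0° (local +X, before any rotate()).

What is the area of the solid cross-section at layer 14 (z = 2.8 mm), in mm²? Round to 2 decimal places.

At z = 2.8 mm: the r=9.5 cylinder contributes a regular 8-gon of circumradius 9.5 (area = (8/2)·9.500²·sin(360°/8) = 255.27 mm²); the cylinder at (9.5, 10.5) is absent (z outside [3, 25]); Taking the union: only the r=9.5 cylinder is present, so the union is just that shape — area = 255.27 mm². Overall, the cross-section is a single solid region. Net area = 255.27 mm².

255.27 mm²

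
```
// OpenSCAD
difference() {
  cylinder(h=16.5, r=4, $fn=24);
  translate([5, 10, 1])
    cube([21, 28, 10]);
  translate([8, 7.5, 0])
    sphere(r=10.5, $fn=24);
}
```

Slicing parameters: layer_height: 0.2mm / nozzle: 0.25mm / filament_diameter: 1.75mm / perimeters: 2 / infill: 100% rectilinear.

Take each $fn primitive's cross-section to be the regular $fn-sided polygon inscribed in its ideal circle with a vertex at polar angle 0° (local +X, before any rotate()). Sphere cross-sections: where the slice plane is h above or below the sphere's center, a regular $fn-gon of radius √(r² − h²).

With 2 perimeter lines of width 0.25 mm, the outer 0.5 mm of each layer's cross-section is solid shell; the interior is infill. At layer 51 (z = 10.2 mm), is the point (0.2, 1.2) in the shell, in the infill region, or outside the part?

At z = 10.2 mm: the cylinder: section is a regular 24-gon, circumradius r=4; the 21×28 cube at (5, 10) contributes its full rectangle; the r=10.5 sphere at (8, 7.5) contributes a regular 24-gon of circumradius √(10.5²−10.2²) = 2.492; After the difference (first − rest): starting from the r=4 cylinder, the 21×28 cube at (5, 10) misses the remaining region (no effect); the r=10.5 sphere at (8, 7.5) misses the remaining region (no effect) — 1 connected region. Overall, the cross-section is a single solid region. The nearest boundary edge runs (0.00, 4.00)→(1.04, 3.86); distance from the point to it = 2.75 mm. The point is inside the cross-section and 2.75 mm from the nearest boundary — more than the 0.5 mm shell width (2 × 0.25), so it's in the infill interior.

infill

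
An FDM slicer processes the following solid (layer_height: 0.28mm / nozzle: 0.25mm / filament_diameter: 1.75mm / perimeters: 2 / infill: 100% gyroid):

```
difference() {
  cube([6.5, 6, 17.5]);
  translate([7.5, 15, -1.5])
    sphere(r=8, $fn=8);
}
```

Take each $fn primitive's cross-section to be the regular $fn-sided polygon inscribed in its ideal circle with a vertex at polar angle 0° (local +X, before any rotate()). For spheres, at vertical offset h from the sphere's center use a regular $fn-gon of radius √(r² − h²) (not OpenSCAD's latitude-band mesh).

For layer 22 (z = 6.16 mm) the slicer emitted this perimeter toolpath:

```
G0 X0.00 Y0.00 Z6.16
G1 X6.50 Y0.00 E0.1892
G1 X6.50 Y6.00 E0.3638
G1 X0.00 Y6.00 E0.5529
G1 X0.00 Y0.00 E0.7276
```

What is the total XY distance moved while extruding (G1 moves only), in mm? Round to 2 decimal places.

25.00 mm

Sum the Euclidean lengths of each G1 segment: total = 25.00 mm.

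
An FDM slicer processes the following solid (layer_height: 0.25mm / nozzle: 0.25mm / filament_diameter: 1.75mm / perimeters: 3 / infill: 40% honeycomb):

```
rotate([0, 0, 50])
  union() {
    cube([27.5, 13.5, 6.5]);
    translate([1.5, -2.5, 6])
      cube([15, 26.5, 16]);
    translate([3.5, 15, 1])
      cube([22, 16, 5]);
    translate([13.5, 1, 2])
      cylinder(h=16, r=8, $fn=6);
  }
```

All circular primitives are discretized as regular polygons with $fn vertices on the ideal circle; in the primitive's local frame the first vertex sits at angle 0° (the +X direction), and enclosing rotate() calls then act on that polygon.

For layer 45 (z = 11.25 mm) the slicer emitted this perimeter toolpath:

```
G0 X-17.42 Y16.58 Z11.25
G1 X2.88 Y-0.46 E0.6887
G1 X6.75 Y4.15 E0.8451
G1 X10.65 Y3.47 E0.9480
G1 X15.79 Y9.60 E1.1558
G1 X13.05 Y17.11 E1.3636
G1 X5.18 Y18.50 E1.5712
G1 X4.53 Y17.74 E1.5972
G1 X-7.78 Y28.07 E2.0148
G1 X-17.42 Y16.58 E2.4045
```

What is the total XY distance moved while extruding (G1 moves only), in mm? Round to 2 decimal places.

92.54 mm

Sum the Euclidean lengths of each G1 segment: total = 92.54 mm.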